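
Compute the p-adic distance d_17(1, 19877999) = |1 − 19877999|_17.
d_17(1, 19877999) = 1/1419857

Step 1 — x − y = 1 − 19877999 = -19877998. Step 2 — v_17(-19877998) = 5 (factor: -19877998 = −(17^5 · 14); the sign does not affect v_p). Step 3 — |x − y|_17 = 17^{-5} = 1/1419857.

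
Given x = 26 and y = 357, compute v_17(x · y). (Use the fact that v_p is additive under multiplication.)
v_17(9282) = 1

v_p(x) = 0 (factor: 26 = 17^0 · 26); v_p(y) = 1 (factor: 357 = 17^1 · 21). Additivity: v_p(xy) = v_p(x) + v_p(y) = 0 + 1 = 1. (Direct check: xy = 9282 = 17^1 · (546).)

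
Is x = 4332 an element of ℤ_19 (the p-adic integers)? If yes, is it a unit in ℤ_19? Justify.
x ∈ ℤ_19 but not a unit; v_19(x) = 2 > 0

ℤ_19 = {x ∈ ℚ_19 : v_19(x) ≥ 0} and ℤ_19^× = {x ∈ ℤ_19 : v_19(x) = 0}. Here v_19(4332) = v_19(num) − v_19(den) = 2; compare against these criteria.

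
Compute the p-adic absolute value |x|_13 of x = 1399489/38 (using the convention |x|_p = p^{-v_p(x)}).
|1399489/38|_13 = 1/28561

Step 1 — compute v_13(x) by factoring powers of 13 out of the numerator and denominator: v_13(1399489/38) = 4. Step 2 — apply |x|_p = p^{-v_p(x)} = 13^{-4} = 1/28561.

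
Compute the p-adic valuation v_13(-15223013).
v_13(-15223013) = 5

v_13(n) is the largest exponent k such that 13^k divides n. Factor out: -15223013 = -13^5 · 41. (Sign doesn't affect v_p.) So v_13(-15223013) = 5.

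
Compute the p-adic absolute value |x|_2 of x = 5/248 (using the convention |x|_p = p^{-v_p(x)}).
|5/248|_2 = 8

Step 1 — compute v_2(x) by factoring powers of 2 out of the numerator and denominator: v_2(5/248) = -3. Step 2 — apply |x|_p = p^{-v_p(x)} = 2^{3} = 8.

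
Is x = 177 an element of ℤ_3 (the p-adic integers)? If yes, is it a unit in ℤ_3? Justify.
x ∈ ℤ_3 but not a unit; v_3(x) = 1 > 0

ℤ_3 = {x ∈ ℚ_3 : v_3(x) ≥ 0} and ℤ_3^× = {x ∈ ℤ_3 : v_3(x) = 0}. Here v_3(177) = v_3(num) − v_3(den) = 1; compare against these criteria.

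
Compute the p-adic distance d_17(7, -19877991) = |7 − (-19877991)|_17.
d_17(7, -19877991) = 1/1419857

Step 1 — x − y = 7 − (-19877991) = 19877998. Step 2 — v_17(19877998) = 5 (factor: 19877998 = (17^5 · 14); the sign does not affect v_p). Step 3 — |x − y|_17 = 17^{-5} = 1/1419857.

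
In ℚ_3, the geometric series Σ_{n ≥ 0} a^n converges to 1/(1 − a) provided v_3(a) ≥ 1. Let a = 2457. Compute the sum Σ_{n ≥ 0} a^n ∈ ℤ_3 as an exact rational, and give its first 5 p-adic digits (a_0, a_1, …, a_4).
Σ a^n = 1/(1 − a) = -1/2456;  first 5 digits = (1, 0, 0, 1, 0)

v_3(a) = 3 ≥ 1, so the series converges in ℤ_3 to 1/(1 − a) = 1/(1 − 2457) = -1/2456. Expand this rational in ℤ_3: compute digits iteratively via d_i = x_i mod 3, x_{i+1} = (x_i − d_i)/3. The first 5 digits are (1, 0, 0, 1, 0).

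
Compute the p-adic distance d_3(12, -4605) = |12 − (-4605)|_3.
d_3(12, -4605) = 1/243

Step 1 — x − y = 12 − (-4605) = 4617. Step 2 — v_3(4617) = 5 (factor: 4617 = (3^5 · 19); the sign does not affect v_p). Step 3 — |x − y|_3 = 3^{-5} = 1/243.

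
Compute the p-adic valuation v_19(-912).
v_19(-912) = 1

v_19(n) is the largest exponent k such that 19^k divides n. Factor out: -912 = -19^1 · 48. (Sign doesn't affect v_p.) So v_19(-912) = 1.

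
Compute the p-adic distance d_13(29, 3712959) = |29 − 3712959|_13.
d_13(29, 3712959) = 1/371293

Step 1 — x − y = 29 − 3712959 = -3712930. Step 2 — v_13(-3712930) = 5 (factor: -3712930 = −(13^5 · 10); the sign does not affect v_p). Step 3 — |x − y|_13 = 13^{-5} = 1/371293.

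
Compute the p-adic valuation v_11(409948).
v_11(409948) = 4

v_11(n) is the largest exponent k such that 11^k divides n. Factor out: 409948 = 11^4 · 28. (Sign doesn't affect v_p.) So v_11(409948) = 4.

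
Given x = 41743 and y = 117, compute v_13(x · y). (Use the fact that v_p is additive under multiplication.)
v_13(4883931) = 4

v_p(x) = 3 (factor: 41743 = 13^3 · 19); v_p(y) = 1 (factor: 117 = 13^1 · 9). Additivity: v_p(xy) = v_p(x) + v_p(y) = 3 + 1 = 4. (Direct check: xy = 4883931 = 13^4 · (171).)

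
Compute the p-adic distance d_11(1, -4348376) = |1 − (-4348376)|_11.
d_11(1, -4348376) = 1/161051

Step 1 — x − y = 1 − (-4348376) = 4348377. Step 2 — v_11(4348377) = 5 (factor: 4348377 = (11^5 · 27); the sign does not affect v_p). Step 3 — |x − y|_11 = 11^{-5} = 1/161051.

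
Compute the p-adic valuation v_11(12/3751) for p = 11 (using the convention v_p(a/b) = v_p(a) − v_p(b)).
v_11(12/3751) = -2

Factor powers of 11 from the numerator and denominator of the reduced fraction: 12 = 11^0 · 12 and 3751 = 11^2 · 31. Apply v_p(a/b) = v_p(a) − v_p(b): v_11(12/3751) = 0 − 2 = -2.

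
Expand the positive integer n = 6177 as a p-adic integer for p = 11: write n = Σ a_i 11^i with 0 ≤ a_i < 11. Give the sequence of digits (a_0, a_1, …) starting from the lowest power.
(a_0, a_1, …) = (6, 0, 7, 4)

Repeated division by 11 gives the digits low-to-high: 6177 = 6 + 7·11^2 + 4·11^3. Digit sequence: (6, 0, 7, 4).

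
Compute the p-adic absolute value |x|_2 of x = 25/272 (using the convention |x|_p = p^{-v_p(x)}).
|25/272|_2 = 16

Step 1 — compute v_2(x) by factoring powers of 2 out of the numerator and denominator: v_2(25/272) = -4. Step 2 — apply |x|_p = p^{-v_p(x)} = 2^{4} = 16.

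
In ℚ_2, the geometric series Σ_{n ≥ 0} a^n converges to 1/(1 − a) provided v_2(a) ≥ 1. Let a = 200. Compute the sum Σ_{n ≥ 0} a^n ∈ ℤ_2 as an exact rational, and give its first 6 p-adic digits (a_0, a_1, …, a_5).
Σ a^n = 1/(1 − a) = -1/199;  first 6 digits = (1, 0, 0, 1, 0, 0)

v_2(a) = 3 ≥ 1, so the series converges in ℤ_2 to 1/(1 − a) = 1/(1 − 200) = -1/199. Expand this rational in ℤ_2: compute digits iteratively via d_i = x_i mod 2, x_{i+1} = (x_i − d_i)/2. The first 6 digits are (1, 0, 0, 1, 0, 0).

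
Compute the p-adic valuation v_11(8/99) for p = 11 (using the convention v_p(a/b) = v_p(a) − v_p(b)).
v_11(8/99) = -1

Factor powers of 11 from the numerator and denominator of the reduced fraction: 8 = 11^0 · 8 and 99 = 11^1 · 9. Apply v_p(a/b) = v_p(a) − v_p(b): v_11(8/99) = 0 − 1 = -1.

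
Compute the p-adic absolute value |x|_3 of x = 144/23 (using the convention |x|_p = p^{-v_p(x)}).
|144/23|_3 = 1/9

Step 1 — compute v_3(x) by factoring powers of 3 out of the numerator and denominator: v_3(144/23) = 2. Step 2 — apply |x|_p = p^{-v_p(x)} = 3^{-2} = 1/9.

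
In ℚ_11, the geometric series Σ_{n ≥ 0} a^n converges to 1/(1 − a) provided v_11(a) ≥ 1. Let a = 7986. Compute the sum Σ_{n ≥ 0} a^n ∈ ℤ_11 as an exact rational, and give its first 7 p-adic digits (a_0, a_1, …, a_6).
Σ a^n = 1/(1 − a) = -1/7985;  first 7 digits = (1, 0, 0, 6, 0, 0, 3)

v_11(a) = 3 ≥ 1, so the series converges in ℤ_11 to 1/(1 − a) = 1/(1 − 7986) = -1/7985. Expand this rational in ℤ_11: compute digits iteratively via d_i = x_i mod 11, x_{i+1} = (x_i − d_i)/11. The first 7 digits are (1, 0, 0, 6, 0, 0, 3).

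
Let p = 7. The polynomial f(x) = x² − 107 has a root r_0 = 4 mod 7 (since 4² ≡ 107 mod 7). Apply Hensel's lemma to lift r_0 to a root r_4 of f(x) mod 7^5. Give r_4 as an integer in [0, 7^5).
r_4 = 12786 (mod 16807)

Hensel's recurrence: r_{i+1} = r_i − f(r_i)·(f′(r_i))^{-1} mod 7^{i+2}, with f′(x) = 2x. Iterate:
  r_0 = 4 (mod 7)
  r_1 = 46 (mod 49)
  r_2 = 95 (mod 343)
  r_3 = 781 (mod 2401)
  r_4 = 12786 (mod 16807)
Final: r_4 = 12786, and one checks f(r_4) ≡ 0 mod 7^5.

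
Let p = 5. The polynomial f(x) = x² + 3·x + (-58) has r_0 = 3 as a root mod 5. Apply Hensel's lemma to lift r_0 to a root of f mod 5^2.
r_1 = 13 (mod 25)

Hensel: r_{i+1} = r_i − f(r_i)·(f′(r_i))^{-1} mod 5^{i+2}, f′(x) = 2x + 3. Iterate:
  r_0 = 3 (mod 5)
  r_1 = 13 (mod 25)
Final: r = 13 satisfies f(r) ≡ 0 mod 5^2.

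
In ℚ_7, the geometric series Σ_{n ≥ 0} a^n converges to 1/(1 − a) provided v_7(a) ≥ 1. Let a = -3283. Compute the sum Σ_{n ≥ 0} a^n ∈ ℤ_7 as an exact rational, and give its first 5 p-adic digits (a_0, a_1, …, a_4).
Σ a^n = 1/(1 − a) = 1/3284;  first 5 digits = (1, 0, 3, 4, 0)

v_7(a) = 2 ≥ 1, so the series converges in ℤ_7 to 1/(1 − a) = 1/(1 − (-3283)) = 1/3284. Expand this rational in ℤ_7: compute digits iteratively via d_i = x_i mod 7, x_{i+1} = (x_i − d_i)/7. The first 5 digits are (1, 0, 3, 4, 0).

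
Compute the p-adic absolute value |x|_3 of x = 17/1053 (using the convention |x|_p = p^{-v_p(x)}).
|17/1053|_3 = 81

Step 1 — compute v_3(x) by factoring powers of 3 out of the numerator and denominator: v_3(17/1053) = -4. Step 2 — apply |x|_p = p^{-v_p(x)} = 3^{4} = 81.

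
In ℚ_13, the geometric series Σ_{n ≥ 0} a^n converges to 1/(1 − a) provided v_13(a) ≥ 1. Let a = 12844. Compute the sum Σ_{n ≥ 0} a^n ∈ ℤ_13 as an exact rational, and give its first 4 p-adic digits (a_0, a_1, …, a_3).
Σ a^n = 1/(1 − a) = -1/12843;  first 4 digits = (1, 0, 11, 5)

v_13(a) = 2 ≥ 1, so the series converges in ℤ_13 to 1/(1 − a) = 1/(1 − 12844) = -1/12843. Expand this rational in ℤ_13: compute digits iteratively via d_i = x_i mod 13, x_{i+1} = (x_i − d_i)/13. The first 4 digits are (1, 0, 11, 5).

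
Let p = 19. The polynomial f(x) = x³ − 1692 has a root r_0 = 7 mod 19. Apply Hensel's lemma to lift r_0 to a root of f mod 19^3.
r_2 = 1831 (mod 6859)

Hensel: r_{i+1} = r_i − f(r_i)/f′(r_i) mod 19^{i+2}, where f′(x) = 3x². Iterate:
  r_0 = 7 (mod 19)
  r_1 = 26 (mod 361)
  r_2 = 1831 (mod 6859)
Final: r = 1831 with f(r) ≡ 0 mod 19^3.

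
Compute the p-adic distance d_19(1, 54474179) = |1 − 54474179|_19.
d_19(1, 54474179) = 1/2476099

Step 1 — x − y = 1 − 54474179 = -54474178. Step 2 — v_19(-54474178) = 5 (factor: -54474178 = −(19^5 · 22); the sign does not affect v_p). Step 3 — |x − y|_19 = 19^{-5} = 1/2476099.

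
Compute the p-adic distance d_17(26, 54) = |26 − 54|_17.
d_17(26, 54) = 1

Step 1 — x − y = 26 − 54 = -28. Step 2 — v_17(-28) = 0 (factor: -28 = −(17^0 · 28); the sign does not affect v_p). Step 3 — |x − y|_17 = 17^{0} = 1.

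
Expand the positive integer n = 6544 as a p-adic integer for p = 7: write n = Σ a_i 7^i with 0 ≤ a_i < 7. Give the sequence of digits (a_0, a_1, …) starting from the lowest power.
(a_0, a_1, …) = (6, 3, 0, 5, 2)

Repeated division by 7 gives the digits low-to-high: 6544 = 6 + 3·7^1 + 5·7^3 + 2·7^4. Digit sequence: (6, 3, 0, 5, 2).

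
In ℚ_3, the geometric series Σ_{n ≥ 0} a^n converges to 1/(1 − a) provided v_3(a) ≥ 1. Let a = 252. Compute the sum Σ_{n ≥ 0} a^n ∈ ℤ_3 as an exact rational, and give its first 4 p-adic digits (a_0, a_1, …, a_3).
Σ a^n = 1/(1 − a) = -1/251;  first 4 digits = (1, 0, 1, 0)

v_3(a) = 2 ≥ 1, so the series converges in ℤ_3 to 1/(1 − a) = 1/(1 − 252) = -1/251. Expand this rational in ℤ_3: compute digits iteratively via d_i = x_i mod 3, x_{i+1} = (x_i − d_i)/3. The first 4 digits are (1, 0, 1, 0).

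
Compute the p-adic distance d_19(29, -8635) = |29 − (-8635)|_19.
d_19(29, -8635) = 1/361

Step 1 — x − y = 29 − (-8635) = 8664. Step 2 — v_19(8664) = 2 (factor: 8664 = (19^2 · 24); the sign does not affect v_p). Step 3 — |x − y|_19 = 19^{-2} = 1/361.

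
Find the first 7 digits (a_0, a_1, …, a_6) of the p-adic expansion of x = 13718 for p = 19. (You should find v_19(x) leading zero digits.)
(a_0, …, a_6) = (0, 0, 0, 2, 0, 0, 0)

v_19(13718) = 3, so a_0 = ... = a_2 = 0. Factor out: x = 19^3 · u with u = 2 a unit in ℤ_19. Expand u iteratively via a_{v+i} = u_i mod 19, u_{i+1} = (u_i − a_{v+i})/19:
  u_0 = 2;  a_3 = 2;  u_1 = (u_0 − 2)/19 = 0
  u_1 = 0;  a_4 = 0;  u_2 = (u_1 − 0)/19 = 0
  u_2 = 0;  a_5 = 0;  u_3 = (u_2 − 0)/19 = 0
  u_3 = 0;  a_6 = 0;  u_4 = (u_3 − 0)/19 = 0
Digits: (0, 0, 0, 2, 0, 0, 0).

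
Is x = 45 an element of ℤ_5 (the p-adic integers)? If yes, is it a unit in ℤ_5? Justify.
x ∈ ℤ_5 but not a unit; v_5(x) = 1 > 0

ℤ_5 = {x ∈ ℚ_5 : v_5(x) ≥ 0} and ℤ_5^× = {x ∈ ℤ_5 : v_5(x) = 0}. Here v_5(45) = v_5(num) − v_5(den) = 1; compare against these criteria.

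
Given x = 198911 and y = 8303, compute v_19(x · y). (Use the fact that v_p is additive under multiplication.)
v_19(1651558033) = 5

v_p(x) = 3 (factor: 198911 = 19^3 · 29); v_p(y) = 2 (factor: 8303 = 19^2 · 23). Additivity: v_p(xy) = v_p(x) + v_p(y) = 3 + 2 = 5. (Direct check: xy = 1651558033 = 19^5 · (667).)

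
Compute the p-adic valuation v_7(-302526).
v_7(-302526) = 5

v_7(n) is the largest exponent k such that 7^k divides n. Factor out: -302526 = -7^5 · 18. (Sign doesn't affect v_p.) So v_7(-302526) = 5.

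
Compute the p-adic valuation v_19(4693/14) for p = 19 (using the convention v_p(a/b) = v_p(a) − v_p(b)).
v_19(4693/14) = 2

Factor powers of 19 from the numerator and denominator of the reduced fraction: 4693 = 19^2 · 13 and 14 = 19^0 · 14. Apply v_p(a/b) = v_p(a) − v_p(b): v_19(4693/14) = 2 − 0 = 2.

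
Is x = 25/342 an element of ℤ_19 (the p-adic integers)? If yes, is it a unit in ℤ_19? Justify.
x ∉ ℤ_19 (v_19(x) = -1 < 0)

ℤ_19 = {x ∈ ℚ_19 : v_19(x) ≥ 0} and ℤ_19^× = {x ∈ ℤ_19 : v_19(x) = 0}. Here v_19(25/342) = v_19(num) − v_19(den) = -1; compare against these criteria.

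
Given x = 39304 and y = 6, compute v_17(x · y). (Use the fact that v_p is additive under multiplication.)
v_17(235824) = 3

v_p(x) = 3 (factor: 39304 = 17^3 · 8); v_p(y) = 0 (factor: 6 = 17^0 · 6). Additivity: v_p(xy) = v_p(x) + v_p(y) = 3 + 0 = 3. (Direct check: xy = 235824 = 17^3 · (48).)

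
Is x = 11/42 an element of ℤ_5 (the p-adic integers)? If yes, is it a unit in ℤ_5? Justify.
x ∈ ℤ_5^× (unit); v_5(x) = 0

ℤ_5 = {x ∈ ℚ_5 : v_5(x) ≥ 0} and ℤ_5^× = {x ∈ ℤ_5 : v_5(x) = 0}. Here v_5(11/42) = v_5(num) − v_5(den) = 0; compare against these criteria.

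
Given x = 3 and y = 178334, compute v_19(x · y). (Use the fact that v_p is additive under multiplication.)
v_19(535002) = 3

v_p(x) = 0 (factor: 3 = 19^0 · 3); v_p(y) = 3 (factor: 178334 = 19^3 · 26). Additivity: v_p(xy) = v_p(x) + v_p(y) = 0 + 3 = 3. (Direct check: xy = 535002 = 19^3 · (78).)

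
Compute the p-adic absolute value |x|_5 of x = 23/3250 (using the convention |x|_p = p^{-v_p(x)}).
|23/3250|_5 = 125

Step 1 — compute v_5(x) by factoring powers of 5 out of the numerator and denominator: v_5(23/3250) = -3. Step 2 — apply |x|_p = p^{-v_p(x)} = 5^{3} = 125.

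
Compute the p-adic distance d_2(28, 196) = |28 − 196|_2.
d_2(28, 196) = 1/8

Step 1 — x − y = 28 − 196 = -168. Step 2 — v_2(-168) = 3 (factor: -168 = −(2^3 · 21); the sign does not affect v_p). Step 3 — |x − y|_2 = 2^{-3} = 1/8.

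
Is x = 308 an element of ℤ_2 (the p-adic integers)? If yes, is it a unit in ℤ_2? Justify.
x ∈ ℤ_2 but not a unit; v_2(x) = 2 > 0

ℤ_2 = {x ∈ ℚ_2 : v_2(x) ≥ 0} and ℤ_2^× = {x ∈ ℤ_2 : v_2(x) = 0}. Here v_2(308) = v_2(num) − v_2(den) = 2; compare against these criteria.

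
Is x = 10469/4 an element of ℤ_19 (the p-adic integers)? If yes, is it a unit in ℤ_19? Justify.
x ∈ ℤ_19 but not a unit; v_19(x) = 2 > 0

ℤ_19 = {x ∈ ℚ_19 : v_19(x) ≥ 0} and ℤ_19^× = {x ∈ ℤ_19 : v_19(x) = 0}. Here v_19(10469/4) = v_19(num) − v_19(den) = 2; compare against these criteria.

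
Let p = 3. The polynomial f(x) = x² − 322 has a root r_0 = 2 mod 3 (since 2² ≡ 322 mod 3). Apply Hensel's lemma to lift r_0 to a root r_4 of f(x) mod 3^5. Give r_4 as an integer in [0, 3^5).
r_4 = 59 (mod 243)

Hensel's recurrence: r_{i+1} = r_i − f(r_i)·(f′(r_i))^{-1} mod 3^{i+2}, with f′(x) = 2x. Iterate:
  r_0 = 2 (mod 3)
  r_1 = 5 (mod 9)
  r_2 = 5 (mod 27)
  r_3 = 59 (mod 81)
  r_4 = 59 (mod 243)
Final: r_4 = 59, and one checks f(r_4) ≡ 0 mod 3^5.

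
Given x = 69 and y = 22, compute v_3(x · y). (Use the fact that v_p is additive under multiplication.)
v_3(1518) = 1

v_p(x) = 1 (factor: 69 = 3^1 · 23); v_p(y) = 0 (factor: 22 = 3^0 · 22). Additivity: v_p(xy) = v_p(x) + v_p(y) = 1 + 0 = 1. (Direct check: xy = 1518 = 3^1 · (506).)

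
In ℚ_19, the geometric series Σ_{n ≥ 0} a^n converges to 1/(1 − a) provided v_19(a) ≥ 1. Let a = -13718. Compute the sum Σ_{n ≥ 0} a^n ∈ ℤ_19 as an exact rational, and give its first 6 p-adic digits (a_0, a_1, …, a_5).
Σ a^n = 1/(1 − a) = 1/13719;  first 6 digits = (1, 0, 0, 17, 18, 18)

v_19(a) = 3 ≥ 1, so the series converges in ℤ_19 to 1/(1 − a) = 1/(1 − (-13718)) = 1/13719. Expand this rational in ℤ_19: compute digits iteratively via d_i = x_i mod 19, x_{i+1} = (x_i − d_i)/19. The first 6 digits are (1, 0, 0, 17, 18, 18).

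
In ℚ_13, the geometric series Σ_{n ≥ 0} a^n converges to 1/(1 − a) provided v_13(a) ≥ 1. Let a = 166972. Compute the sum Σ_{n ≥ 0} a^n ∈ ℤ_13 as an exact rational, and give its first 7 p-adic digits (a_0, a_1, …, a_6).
Σ a^n = 1/(1 − a) = -1/166971;  first 7 digits = (1, 0, 0, 11, 5, 0, 4)

v_13(a) = 3 ≥ 1, so the series converges in ℤ_13 to 1/(1 − a) = 1/(1 − 166972) = -1/166971. Expand this rational in ℤ_13: compute digits iteratively via d_i = x_i mod 13, x_{i+1} = (x_i − d_i)/13. The first 7 digits are (1, 0, 0, 11, 5, 0, 4).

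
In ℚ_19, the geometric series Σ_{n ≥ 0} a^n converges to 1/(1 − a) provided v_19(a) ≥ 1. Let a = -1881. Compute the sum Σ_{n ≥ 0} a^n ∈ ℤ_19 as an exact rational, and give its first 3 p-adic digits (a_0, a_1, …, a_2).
Σ a^n = 1/(1 − a) = 1/1882;  first 3 digits = (1, 15, 10)

v_19(a) = 1 ≥ 1, so the series converges in ℤ_19 to 1/(1 − a) = 1/(1 − (-1881)) = 1/1882. Expand this rational in ℤ_19: compute digits iteratively via d_i = x_i mod 19, x_{i+1} = (x_i − d_i)/19. The first 3 digits are (1, 15, 10).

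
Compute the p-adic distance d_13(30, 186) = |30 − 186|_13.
d_13(30, 186) = 1/13

Step 1 — x − y = 30 − 186 = -156. Step 2 — v_13(-156) = 1 (factor: -156 = −(13^1 · 12); the sign does not affect v_p). Step 3 — |x − y|_13 = 13^{-1} = 1/13.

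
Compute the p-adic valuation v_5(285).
v_5(285) = 1

v_5(n) is the largest exponent k such that 5^k divides n. Factor out: 285 = 5^1 · 57. (Sign doesn't affect v_p.) So v_5(285) = 1.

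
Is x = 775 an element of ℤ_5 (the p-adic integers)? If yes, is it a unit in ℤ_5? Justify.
x ∈ ℤ_5 but not a unit; v_5(x) = 2 > 0

ℤ_5 = {x ∈ ℚ_5 : v_5(x) ≥ 0} and ℤ_5^× = {x ∈ ℤ_5 : v_5(x) = 0}. Here v_5(775) = v_5(num) − v_5(den) = 2; compare against these criteria.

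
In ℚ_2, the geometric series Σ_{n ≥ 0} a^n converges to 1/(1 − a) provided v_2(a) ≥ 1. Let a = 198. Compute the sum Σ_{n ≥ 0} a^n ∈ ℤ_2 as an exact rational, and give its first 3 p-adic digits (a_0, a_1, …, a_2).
Σ a^n = 1/(1 − a) = -1/197;  first 3 digits = (1, 1, 0)

v_2(a) = 1 ≥ 1, so the series converges in ℤ_2 to 1/(1 − a) = 1/(1 − 198) = -1/197. Expand this rational in ℤ_2: compute digits iteratively via d_i = x_i mod 2, x_{i+1} = (x_i − d_i)/2. The first 3 digits are (1, 1, 0).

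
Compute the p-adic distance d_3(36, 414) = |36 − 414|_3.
d_3(36, 414) = 1/27

Step 1 — x − y = 36 − 414 = -378. Step 2 — v_3(-378) = 3 (factor: -378 = −(3^3 · 14); the sign does not affect v_p). Step 3 — |x − y|_3 = 3^{-3} = 1/27.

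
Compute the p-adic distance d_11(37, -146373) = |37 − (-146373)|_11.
d_11(37, -146373) = 1/14641

Step 1 — x − y = 37 − (-146373) = 146410. Step 2 — v_11(146410) = 4 (factor: 146410 = (11^4 · 10); the sign does not affect v_p). Step 3 — |x − y|_11 = 11^{-4} = 1/14641.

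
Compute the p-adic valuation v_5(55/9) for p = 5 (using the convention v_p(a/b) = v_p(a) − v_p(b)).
v_5(55/9) = 1

Factor powers of 5 from the numerator and denominator of the reduced fraction: 55 = 5^1 · 11 and 9 = 5^0 · 9. Apply v_p(a/b) = v_p(a) − v_p(b): v_5(55/9) = 1 − 0 = 1.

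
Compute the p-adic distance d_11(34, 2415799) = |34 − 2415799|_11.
d_11(34, 2415799) = 1/161051

Step 1 — x − y = 34 − 2415799 = -2415765. Step 2 — v_11(-2415765) = 5 (factor: -2415765 = −(11^5 · 15); the sign does not affect v_p). Step 3 — |x − y|_11 = 11^{-5} = 1/161051.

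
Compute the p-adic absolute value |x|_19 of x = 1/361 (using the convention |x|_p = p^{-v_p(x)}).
|1/361|_19 = 361

Step 1 — compute v_19(x) by factoring powers of 19 out of the numerator and denominator: v_19(1/361) = -2. Step 2 — apply |x|_p = p^{-v_p(x)} = 19^{2} = 361.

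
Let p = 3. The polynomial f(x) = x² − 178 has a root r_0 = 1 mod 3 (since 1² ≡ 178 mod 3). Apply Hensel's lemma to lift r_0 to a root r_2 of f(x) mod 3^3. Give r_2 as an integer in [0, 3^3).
r_2 = 4 (mod 27)

Hensel's recurrence: r_{i+1} = r_i − f(r_i)·(f′(r_i))^{-1} mod 3^{i+2}, with f′(x) = 2x. Iterate:
  r_0 = 1 (mod 3)
  r_1 = 4 (mod 9)
  r_2 = 4 (mod 27)
Final: r_2 = 4, and one checks f(r_2) ≡ 0 mod 3^3.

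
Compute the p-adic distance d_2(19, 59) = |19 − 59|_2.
d_2(19, 59) = 1/8

Step 1 — x − y = 19 − 59 = -40. Step 2 — v_2(-40) = 3 (factor: -40 = −(2^3 · 5); the sign does not affect v_p). Step 3 — |x − y|_2 = 2^{-3} = 1/8.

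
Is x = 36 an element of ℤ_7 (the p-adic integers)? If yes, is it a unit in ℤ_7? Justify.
x ∈ ℤ_7^× (unit); v_7(x) = 0

ℤ_7 = {x ∈ ℚ_7 : v_7(x) ≥ 0} and ℤ_7^× = {x ∈ ℤ_7 : v_7(x) = 0}. Here v_7(36) = v_7(num) − v_7(den) = 0; compare against these criteria.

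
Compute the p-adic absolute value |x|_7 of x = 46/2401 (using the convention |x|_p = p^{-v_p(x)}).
|46/2401|_7 = 2401

Step 1 — compute v_7(x) by factoring powers of 7 out of the numerator and denominator: v_7(46/2401) = -4. Step 2 — apply |x|_p = p^{-v_p(x)} = 7^{4} = 2401.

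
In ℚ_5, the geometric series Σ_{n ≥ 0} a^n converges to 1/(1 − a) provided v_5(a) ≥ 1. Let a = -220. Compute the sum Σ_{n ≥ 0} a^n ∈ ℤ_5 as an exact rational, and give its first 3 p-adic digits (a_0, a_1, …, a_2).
Σ a^n = 1/(1 − a) = 1/221;  first 3 digits = (1, 1, 2)

v_5(a) = 1 ≥ 1, so the series converges in ℤ_5 to 1/(1 − a) = 1/(1 − (-220)) = 1/221. Expand this rational in ℤ_5: compute digits iteratively via d_i = x_i mod 5, x_{i+1} = (x_i − d_i)/5. The first 3 digits are (1, 1, 2).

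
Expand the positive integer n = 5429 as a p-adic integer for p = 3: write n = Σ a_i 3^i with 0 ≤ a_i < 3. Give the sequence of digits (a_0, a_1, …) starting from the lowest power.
(a_0, a_1, …) = (2, 0, 0, 0, 1, 1, 1, 2)

Repeated division by 3 gives the digits low-to-high: 5429 = 2 + 1·3^4 + 1·3^5 + 1·3^6 + 2·3^7. Digit sequence: (2, 0, 0, 0, 1, 1, 1, 2).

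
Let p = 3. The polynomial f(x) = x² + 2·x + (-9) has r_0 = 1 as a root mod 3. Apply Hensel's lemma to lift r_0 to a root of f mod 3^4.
r_3 = 34 (mod 81)

Hensel: r_{i+1} = r_i − f(r_i)·(f′(r_i))^{-1} mod 3^{i+2}, f′(x) = 2x + 2. Iterate:
  r_0 = 1 (mod 3)
  r_1 = 7 (mod 9)
  r_2 = 7 (mod 27)
  r_3 = 34 (mod 81)
Final: r = 34 satisfies f(r) ≡ 0 mod 3^4.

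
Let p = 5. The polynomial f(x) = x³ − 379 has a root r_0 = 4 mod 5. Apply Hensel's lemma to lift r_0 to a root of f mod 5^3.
r_2 = 59 (mod 125)

Hensel: r_{i+1} = r_i − f(r_i)/f′(r_i) mod 5^{i+2}, where f′(x) = 3x². Iterate:
  r_0 = 4 (mod 5)
  r_1 = 9 (mod 25)
  r_2 = 59 (mod 125)
Final: r = 59 with f(r) ≡ 0 mod 5^3.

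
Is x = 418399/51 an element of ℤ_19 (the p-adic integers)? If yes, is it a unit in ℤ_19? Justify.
x ∈ ℤ_19 but not a unit; v_19(x) = 3 > 0

ℤ_19 = {x ∈ ℚ_19 : v_19(x) ≥ 0} and ℤ_19^× = {x ∈ ℤ_19 : v_19(x) = 0}. Here v_19(418399/51) = v_19(num) − v_19(den) = 3; compare against these criteria.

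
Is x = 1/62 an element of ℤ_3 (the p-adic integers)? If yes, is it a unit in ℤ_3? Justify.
x ∈ ℤ_3^× (unit); v_3(x) = 0

ℤ_3 = {x ∈ ℚ_3 : v_3(x) ≥ 0} and ℤ_3^× = {x ∈ ℤ_3 : v_3(x) = 0}. Here v_3(1/62) = v_3(num) − v_3(den) = 0; compare against these criteria.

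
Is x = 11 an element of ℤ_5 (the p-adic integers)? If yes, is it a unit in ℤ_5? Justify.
x ∈ ℤ_5^× (unit); v_5(x) = 0

ℤ_5 = {x ∈ ℚ_5 : v_5(x) ≥ 0} and ℤ_5^× = {x ∈ ℤ_5 : v_5(x) = 0}. Here v_5(11) = v_5(num) − v_5(den) = 0; compare against these criteria.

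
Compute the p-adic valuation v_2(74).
v_2(74) = 1

v_2(n) is the largest exponent k such that 2^k divides n. Factor out: 74 = 2^1 · 37. (Sign doesn't affect v_p.) So v_2(74) = 1.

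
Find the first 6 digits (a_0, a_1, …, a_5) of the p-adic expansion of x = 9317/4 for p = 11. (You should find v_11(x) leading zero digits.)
(a_0, …, a_5) = (0, 0, 0, 10, 2, 8)

v_11(9317/4) = 3, so a_0 = ... = a_2 = 0. Factor out: x = 11^3 · u with u = 7/4 a unit in ℤ_11. Expand u iteratively via a_{v+i} = u_i mod 11, u_{i+1} = (u_i − a_{v+i})/11:
  u_0 = 7/4;  a_3 = 10;  u_1 = (u_0 − 10)/11 = -3/4
  u_1 = -3/4;  a_4 = 2;  u_2 = (u_1 − 2)/11 = -1/4
  u_2 = -1/4;  a_5 = 8;  u_3 = (u_2 − 8)/11 = -3/4
Digits: (0, 0, 0, 10, 2, 8).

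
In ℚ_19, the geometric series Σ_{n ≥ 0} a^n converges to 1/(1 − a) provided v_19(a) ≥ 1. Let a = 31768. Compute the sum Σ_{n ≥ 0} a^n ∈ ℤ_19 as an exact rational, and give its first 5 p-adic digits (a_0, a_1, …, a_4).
Σ a^n = 1/(1 − a) = -1/31767;  first 5 digits = (1, 0, 12, 4, 11)

v_19(a) = 2 ≥ 1, so the series converges in ℤ_19 to 1/(1 − a) = 1/(1 − 31768) = -1/31767. Expand this rational in ℤ_19: compute digits iteratively via d_i = x_i mod 19, x_{i+1} = (x_i − d_i)/19. The first 5 digits are (1, 0, 12, 4, 11).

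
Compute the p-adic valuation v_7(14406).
v_7(14406) = 4

v_7(n) is the largest exponent k such that 7^k divides n. Factor out: 14406 = 7^4 · 6. (Sign doesn't affect v_p.) So v_7(14406) = 4.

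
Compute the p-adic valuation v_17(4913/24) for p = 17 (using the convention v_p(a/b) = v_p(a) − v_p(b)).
v_17(4913/24) = 3

Factor powers of 17 from the numerator and denominator of the reduced fraction: 4913 = 17^3 · 1 and 24 = 17^0 · 24. Apply v_p(a/b) = v_p(a) − v_p(b): v_17(4913/24) = 3 − 0 = 3.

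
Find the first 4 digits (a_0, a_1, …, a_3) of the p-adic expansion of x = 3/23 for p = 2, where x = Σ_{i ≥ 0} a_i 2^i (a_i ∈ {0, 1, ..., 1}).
(a_0, …, a_3) = (1, 0, 1, 0)

v_2(3/23) = 0 (numerator and denominator both coprime to 2), so x ∈ ℤ_2^×. Compute digits iteratively via a_i = x_i mod 2, x_{i+1} = (x_i − a_i)/2, with x_0 = x:
  x_0 = 3/23;  a_0 = 1;  x_1 = (x_0 − 1)/2 = -10/23
  x_1 = -10/23;  a_1 = 0;  x_2 = (x_1 − 0)/2 = -5/23
  x_2 = -5/23;  a_2 = 1;  x_3 = (x_2 − 1)/2 = -14/23
  x_3 = -14/23;  a_3 = 0;  x_4 = (x_3 − 0)/2 = -7/23
Digits: (1, 0, 1, 0).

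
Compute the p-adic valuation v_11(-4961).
v_11(-4961) = 2

v_11(n) is the largest exponent k such that 11^k divides n. Factor out: -4961 = -11^2 · 41. (Sign doesn't affect v_p.) So v_11(-4961) = 2.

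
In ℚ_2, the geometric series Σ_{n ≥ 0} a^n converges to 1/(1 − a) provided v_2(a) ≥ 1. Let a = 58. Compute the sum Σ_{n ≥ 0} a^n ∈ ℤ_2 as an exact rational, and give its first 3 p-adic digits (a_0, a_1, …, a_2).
Σ a^n = 1/(1 − a) = -1/57;  first 3 digits = (1, 1, 1)

v_2(a) = 1 ≥ 1, so the series converges in ℤ_2 to 1/(1 − a) = 1/(1 − 58) = -1/57. Expand this rational in ℤ_2: compute digits iteratively via d_i = x_i mod 2, x_{i+1} = (x_i − d_i)/2. The first 3 digits are (1, 1, 1).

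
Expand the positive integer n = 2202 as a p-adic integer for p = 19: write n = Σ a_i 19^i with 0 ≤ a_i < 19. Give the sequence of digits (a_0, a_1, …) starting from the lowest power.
(a_0, a_1, …) = (17, 1, 6)

Repeated division by 19 gives the digits low-to-high: 2202 = 17 + 1·19^1 + 6·19^2. Digit sequence: (17, 1, 6).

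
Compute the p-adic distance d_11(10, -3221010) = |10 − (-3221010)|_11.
d_11(10, -3221010) = 1/161051

Step 1 — x − y = 10 − (-3221010) = 3221020. Step 2 — v_11(3221020) = 5 (factor: 3221020 = (11^5 · 20); the sign does not affect v_p). Step 3 — |x − y|_11 = 11^{-5} = 1/161051.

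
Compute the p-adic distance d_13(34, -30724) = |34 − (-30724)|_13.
d_13(34, -30724) = 1/2197

Step 1 — x − y = 34 − (-30724) = 30758. Step 2 — v_13(30758) = 3 (factor: 30758 = (13^3 · 14); the sign does not affect v_p). Step 3 — |x − y|_13 = 13^{-3} = 1/2197.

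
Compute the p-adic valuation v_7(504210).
v_7(504210) = 5

v_7(n) is the largest exponent k such that 7^k divides n. Factor out: 504210 = 7^5 · 30. (Sign doesn't affect v_p.) So v_7(504210) = 5.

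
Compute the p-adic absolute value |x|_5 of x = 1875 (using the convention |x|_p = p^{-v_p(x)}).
|1875|_5 = 1/625

Step 1 — compute v_5(x) by factoring powers of 5 out of the numerator and denominator: v_5(1875) = 4. Step 2 — apply |x|_p = p^{-v_p(x)} = 5^{-4} = 1/625.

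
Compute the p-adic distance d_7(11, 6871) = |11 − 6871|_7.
d_7(11, 6871) = 1/343

Step 1 — x − y = 11 − 6871 = -6860. Step 2 — v_7(-6860) = 3 (factor: -6860 = −(7^3 · 20); the sign does not affect v_p). Step 3 — |x − y|_7 = 7^{-3} = 1/343.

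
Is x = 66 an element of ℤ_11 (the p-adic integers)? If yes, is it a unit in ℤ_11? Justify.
x ∈ ℤ_11 but not a unit; v_11(x) = 1 > 0

ℤ_11 = {x ∈ ℚ_11 : v_11(x) ≥ 0} and ℤ_11^× = {x ∈ ℤ_11 : v_11(x) = 0}. Here v_11(66) = v_11(num) − v_11(den) = 1; compare against these criteria.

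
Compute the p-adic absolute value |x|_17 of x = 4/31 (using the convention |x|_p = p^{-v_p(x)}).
|4/31|_17 = 1

Step 1 — compute v_17(x) by factoring powers of 17 out of the numerator and denominator: v_17(4/31) = 0. Step 2 — apply |x|_p = p^{-v_p(x)} = 17^{0} = 1.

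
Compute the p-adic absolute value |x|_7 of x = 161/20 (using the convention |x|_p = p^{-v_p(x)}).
|161/20|_7 = 1/7

Step 1 — compute v_7(x) by factoring powers of 7 out of the numerator and denominator: v_7(161/20) = 1. Step 2 — apply |x|_p = p^{-v_p(x)} = 7^{-1} = 1/7.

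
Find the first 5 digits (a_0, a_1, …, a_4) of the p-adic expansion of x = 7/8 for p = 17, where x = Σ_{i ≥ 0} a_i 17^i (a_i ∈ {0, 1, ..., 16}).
(a_0, …, a_4) = (3, 2, 2, 2, 2)

v_17(7/8) = 0 (numerator and denominator both coprime to 17), so x ∈ ℤ_17^×. Compute digits iteratively via a_i = x_i mod 17, x_{i+1} = (x_i − a_i)/17, with x_0 = x:
  x_0 = 7/8;  a_0 = 3;  x_1 = (x_0 − 3)/17 = -1/8
  x_1 = -1/8;  a_1 = 2;  x_2 = (x_1 − 2)/17 = -1/8
  x_2 = -1/8;  a_2 = 2;  x_3 = (x_2 − 2)/17 = -1/8
  x_3 = -1/8;  a_3 = 2;  x_4 = (x_3 − 2)/17 = -1/8
  x_4 = -1/8;  a_4 = 2;  x_5 = (x_4 − 2)/17 = -1/8
Digits: (3, 2, 2, 2, 2).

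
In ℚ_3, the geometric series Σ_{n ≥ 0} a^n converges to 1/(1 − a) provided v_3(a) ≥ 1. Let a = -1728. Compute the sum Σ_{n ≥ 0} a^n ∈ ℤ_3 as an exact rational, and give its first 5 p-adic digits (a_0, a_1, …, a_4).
Σ a^n = 1/(1 − a) = 1/1729;  first 5 digits = (1, 0, 0, 2, 2)

v_3(a) = 3 ≥ 1, so the series converges in ℤ_3 to 1/(1 − a) = 1/(1 − (-1728)) = 1/1729. Expand this rational in ℤ_3: compute digits iteratively via d_i = x_i mod 3, x_{i+1} = (x_i − d_i)/3. The first 5 digits are (1, 0, 0, 2, 2).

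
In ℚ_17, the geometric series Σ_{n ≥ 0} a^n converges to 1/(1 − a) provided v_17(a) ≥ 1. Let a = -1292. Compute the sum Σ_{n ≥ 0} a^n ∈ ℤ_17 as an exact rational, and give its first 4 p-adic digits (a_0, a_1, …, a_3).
Σ a^n = 1/(1 − a) = 1/1293;  first 4 digits = (1, 9, 8, 14)

v_17(a) = 1 ≥ 1, so the series converges in ℤ_17 to 1/(1 − a) = 1/(1 − (-1292)) = 1/1293. Expand this rational in ℤ_17: compute digits iteratively via d_i = x_i mod 17, x_{i+1} = (x_i − d_i)/17. The first 4 digits are (1, 9, 8, 14).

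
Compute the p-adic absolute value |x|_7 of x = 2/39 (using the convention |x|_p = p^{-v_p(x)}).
|2/39|_7 = 1

Step 1 — compute v_7(x) by factoring powers of 7 out of the numerator and denominator: v_7(2/39) = 0. Step 2 — apply |x|_p = p^{-v_p(x)} = 7^{0} = 1.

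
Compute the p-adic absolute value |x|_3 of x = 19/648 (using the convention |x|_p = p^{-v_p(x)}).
|19/648|_3 = 81

Step 1 — compute v_3(x) by factoring powers of 3 out of the numerator and denominator: v_3(19/648) = -4. Step 2 — apply |x|_p = p^{-v_p(x)} = 3^{4} = 81.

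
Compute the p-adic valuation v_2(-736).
v_2(-736) = 5

v_2(n) is the largest exponent k such that 2^k divides n. Factor out: -736 = -2^5 · 23. (Sign doesn't affect v_p.) So v_2(-736) = 5.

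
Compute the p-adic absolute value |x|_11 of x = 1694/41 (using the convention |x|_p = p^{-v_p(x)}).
|1694/41|_11 = 1/121

Step 1 — compute v_11(x) by factoring powers of 11 out of the numerator and denominator: v_11(1694/41) = 2. Step 2 — apply |x|_p = p^{-v_p(x)} = 11^{-2} = 1/121.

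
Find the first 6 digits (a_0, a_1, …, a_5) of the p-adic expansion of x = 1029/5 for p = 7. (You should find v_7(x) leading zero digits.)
(a_0, …, a_5) = (0, 0, 0, 2, 4, 5)

v_7(1029/5) = 3, so a_0 = ... = a_2 = 0. Factor out: x = 7^3 · u with u = 3/5 a unit in ℤ_7. Expand u iteratively via a_{v+i} = u_i mod 7, u_{i+1} = (u_i − a_{v+i})/7:
  u_0 = 3/5;  a_3 = 2;  u_1 = (u_0 − 2)/7 = -1/5
  u_1 = -1/5;  a_4 = 4;  u_2 = (u_1 − 4)/7 = -3/5
  u_2 = -3/5;  a_5 = 5;  u_3 = (u_2 − 5)/7 = -4/5
Digits: (0, 0, 0, 2, 4, 5).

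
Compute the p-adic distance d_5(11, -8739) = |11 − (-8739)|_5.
d_5(11, -8739) = 1/625

Step 1 — x − y = 11 − (-8739) = 8750. Step 2 — v_5(8750) = 4 (factor: 8750 = (5^4 · 14); the sign does not affect v_p). Step 3 — |x − y|_5 = 5^{-4} = 1/625.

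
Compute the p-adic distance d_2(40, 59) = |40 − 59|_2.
d_2(40, 59) = 1

Step 1 — x − y = 40 − 59 = -19. Step 2 — v_2(-19) = 0 (factor: -19 = −(2^0 · 19); the sign does not affect v_p). Step 3 — |x − y|_2 = 2^{0} = 1.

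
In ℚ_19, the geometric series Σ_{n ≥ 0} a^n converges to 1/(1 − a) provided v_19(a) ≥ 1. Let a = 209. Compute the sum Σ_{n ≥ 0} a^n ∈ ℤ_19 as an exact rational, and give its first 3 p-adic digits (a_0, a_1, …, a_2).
Σ a^n = 1/(1 − a) = -1/208;  first 3 digits = (1, 11, 7)

v_19(a) = 1 ≥ 1, so the series converges in ℤ_19 to 1/(1 − a) = 1/(1 − 209) = -1/208. Expand this rational in ℤ_19: compute digits iteratively via d_i = x_i mod 19, x_{i+1} = (x_i − d_i)/19. The first 3 digits are (1, 11, 7).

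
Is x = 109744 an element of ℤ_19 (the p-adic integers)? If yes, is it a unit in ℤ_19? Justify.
x ∈ ℤ_19 but not a unit; v_19(x) = 3 > 0

ℤ_19 = {x ∈ ℚ_19 : v_19(x) ≥ 0} and ℤ_19^× = {x ∈ ℤ_19 : v_19(x) = 0}. Here v_19(109744) = v_19(num) − v_19(den) = 3; compare against these criteria.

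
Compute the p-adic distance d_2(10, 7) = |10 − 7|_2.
d_2(10, 7) = 1

Step 1 — x − y = 10 − 7 = 3. Step 2 — v_2(3) = 0 (factor: 3 = (2^0 · 3); the sign does not affect v_p). Step 3 — |x − y|_2 = 2^{0} = 1.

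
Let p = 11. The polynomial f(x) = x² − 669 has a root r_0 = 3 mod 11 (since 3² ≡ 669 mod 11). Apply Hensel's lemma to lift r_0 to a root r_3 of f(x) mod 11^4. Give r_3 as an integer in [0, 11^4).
r_3 = 11850 (mod 14641)

Hensel's recurrence: r_{i+1} = r_i − f(r_i)·(f′(r_i))^{-1} mod 11^{i+2}, with f′(x) = 2x. Iterate:
  r_0 = 3 (mod 11)
  r_1 = 113 (mod 121)
  r_2 = 1202 (mod 1331)
  r_3 = 11850 (mod 14641)
Final: r_3 = 11850, and one checks f(r_3) ≡ 0 mod 11^4.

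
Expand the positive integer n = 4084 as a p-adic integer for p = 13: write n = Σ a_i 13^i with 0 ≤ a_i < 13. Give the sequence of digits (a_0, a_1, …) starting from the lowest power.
(a_0, a_1, …) = (2, 2, 11, 1)

Repeated division by 13 gives the digits low-to-high: 4084 = 2 + 2·13^1 + 11·13^2 + 1·13^3. Digit sequence: (2, 2, 11, 1).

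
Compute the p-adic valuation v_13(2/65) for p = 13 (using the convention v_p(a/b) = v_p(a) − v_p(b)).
v_13(2/65) = -1

Factor powers of 13 from the numerator and denominator of the reduced fraction: 2 = 13^0 · 2 and 65 = 13^1 · 5. Apply v_p(a/b) = v_p(a) − v_p(b): v_13(2/65) = 0 − 1 = -1.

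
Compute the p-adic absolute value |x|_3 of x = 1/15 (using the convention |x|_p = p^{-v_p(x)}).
|1/15|_3 = 3

Step 1 — compute v_3(x) by factoring powers of 3 out of the numerator and denominator: v_3(1/15) = -1. Step 2 — apply |x|_p = p^{-v_p(x)} = 3^{1} = 3.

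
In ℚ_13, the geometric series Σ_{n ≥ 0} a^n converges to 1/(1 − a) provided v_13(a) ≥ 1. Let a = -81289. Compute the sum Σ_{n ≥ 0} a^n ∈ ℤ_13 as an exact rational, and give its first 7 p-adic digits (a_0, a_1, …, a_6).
Σ a^n = 1/(1 − a) = 1/81290;  first 7 digits = (1, 0, 0, 2, 10, 12, 3)

v_13(a) = 3 ≥ 1, so the series converges in ℤ_13 to 1/(1 − a) = 1/(1 − (-81289)) = 1/81290. Expand this rational in ℤ_13: compute digits iteratively via d_i = x_i mod 13, x_{i+1} = (x_i − d_i)/13. The first 7 digits are (1, 0, 0, 2, 10, 12, 3).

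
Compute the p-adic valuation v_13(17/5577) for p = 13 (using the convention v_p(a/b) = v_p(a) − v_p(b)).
v_13(17/5577) = -2

Factor powers of 13 from the numerator and denominator of the reduced fraction: 17 = 13^0 · 17 and 5577 = 13^2 · 33. Apply v_p(a/b) = v_p(a) − v_p(b): v_13(17/5577) = 0 − 2 = -2.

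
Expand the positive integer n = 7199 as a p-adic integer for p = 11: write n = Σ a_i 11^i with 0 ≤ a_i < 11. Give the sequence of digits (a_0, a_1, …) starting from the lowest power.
(a_0, a_1, …) = (5, 5, 4, 5)

Repeated division by 11 gives the digits low-to-high: 7199 = 5 + 5·11^1 + 4·11^2 + 5·11^3. Digit sequence: (5, 5, 4, 5).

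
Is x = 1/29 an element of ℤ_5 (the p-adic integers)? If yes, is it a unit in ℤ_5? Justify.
x ∈ ℤ_5^× (unit); v_5(x) = 0

ℤ_5 = {x ∈ ℚ_5 : v_5(x) ≥ 0} and ℤ_5^× = {x ∈ ℤ_5 : v_5(x) = 0}. Here v_5(1/29) = v_5(num) − v_5(den) = 0; compare against these criteria.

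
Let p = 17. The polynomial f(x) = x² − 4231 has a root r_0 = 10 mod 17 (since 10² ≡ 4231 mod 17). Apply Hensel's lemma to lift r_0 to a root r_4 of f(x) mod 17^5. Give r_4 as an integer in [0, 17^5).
r_4 = 123056 (mod 1419857)

Hensel's recurrence: r_{i+1} = r_i − f(r_i)·(f′(r_i))^{-1} mod 17^{i+2}, with f′(x) = 2x. Iterate:
  r_0 = 10 (mod 17)
  r_1 = 231 (mod 289)
  r_2 = 231 (mod 4913)
  r_3 = 39535 (mod 83521)
  r_4 = 123056 (mod 1419857)
Final: r_4 = 123056, and one checks f(r_4) ≡ 0 mod 17^5.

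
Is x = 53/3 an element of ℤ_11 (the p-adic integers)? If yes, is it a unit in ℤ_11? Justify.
x ∈ ℤ_11^× (unit); v_11(x) = 0

ℤ_11 = {x ∈ ℚ_11 : v_11(x) ≥ 0} and ℤ_11^× = {x ∈ ℤ_11 : v_11(x) = 0}. Here v_11(53/3) = v_11(num) − v_11(den) = 0; compare against these criteria.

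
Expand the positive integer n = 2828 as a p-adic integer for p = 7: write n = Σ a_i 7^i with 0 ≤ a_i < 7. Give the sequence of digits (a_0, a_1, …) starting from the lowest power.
(a_0, a_1, …) = (0, 5, 1, 1, 1)

Repeated division by 7 gives the digits low-to-high: 2828 = 5·7^1 + 1·7^2 + 1·7^3 + 1·7^4. Digit sequence: (0, 5, 1, 1, 1).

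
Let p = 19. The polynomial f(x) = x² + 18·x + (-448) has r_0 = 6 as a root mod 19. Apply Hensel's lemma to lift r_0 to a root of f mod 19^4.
r_3 = 130289 (mod 130321)

Hensel: r_{i+1} = r_i − f(r_i)·(f′(r_i))^{-1} mod 19^{i+2}, f′(x) = 2x + 18. Iterate:
  r_0 = 6 (mod 19)
  r_1 = 329 (mod 361)
  r_2 = 6827 (mod 6859)
  r_3 = 130289 (mod 130321)
Final: r = 130289 satisfies f(r) ≡ 0 mod 19^4.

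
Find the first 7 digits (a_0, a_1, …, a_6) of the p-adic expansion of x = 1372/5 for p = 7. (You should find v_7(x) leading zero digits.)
(a_0, …, a_6) = (0, 0, 0, 5, 5, 2, 1)

v_7(1372/5) = 3, so a_0 = ... = a_2 = 0. Factor out: x = 7^3 · u with u = 4/5 a unit in ℤ_7. Expand u iteratively via a_{v+i} = u_i mod 7, u_{i+1} = (u_i − a_{v+i})/7:
  u_0 = 4/5;  a_3 = 5;  u_1 = (u_0 − 5)/7 = -3/5
  u_1 = -3/5;  a_4 = 5;  u_2 = (u_1 − 5)/7 = -4/5
  u_2 = -4/5;  a_5 = 2;  u_3 = (u_2 − 2)/7 = -2/5
  u_3 = -2/5;  a_6 = 1;  u_4 = (u_3 − 1)/7 = -1/5
Digits: (0, 0, 0, 5, 5, 2, 1).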